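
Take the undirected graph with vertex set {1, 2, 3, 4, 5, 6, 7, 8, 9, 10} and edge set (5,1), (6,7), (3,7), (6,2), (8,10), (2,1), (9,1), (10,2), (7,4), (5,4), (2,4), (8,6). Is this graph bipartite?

Color {2, 5, 7, 8, 9} black and {1, 3, 4, 6, 10} white. No edge joins two same-colored vertices, so the graph is bipartite.

Yes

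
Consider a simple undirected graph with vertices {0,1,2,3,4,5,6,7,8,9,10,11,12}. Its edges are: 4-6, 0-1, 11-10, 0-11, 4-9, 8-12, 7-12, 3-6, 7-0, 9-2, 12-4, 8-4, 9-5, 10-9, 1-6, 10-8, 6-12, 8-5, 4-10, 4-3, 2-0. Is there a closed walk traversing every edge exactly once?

Degrees: 0:4, 1:2, 2:2, 3:2, 4:6, 5:2, 6:4, 7:2, 8:4, 9:4, 10:4, 11:2, 12:4
All degrees are even and the non-isolated vertices are connected — an Eulerian circuit exists.

Yes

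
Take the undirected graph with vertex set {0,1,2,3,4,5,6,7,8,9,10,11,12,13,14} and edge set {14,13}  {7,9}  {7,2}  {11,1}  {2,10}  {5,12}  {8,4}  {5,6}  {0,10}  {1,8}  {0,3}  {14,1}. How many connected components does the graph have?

Component: {5, 6, 12}
Component: {0, 2, 3, 7, 9, 10}
Component: {1, 4, 8, 11, 13, 14}

3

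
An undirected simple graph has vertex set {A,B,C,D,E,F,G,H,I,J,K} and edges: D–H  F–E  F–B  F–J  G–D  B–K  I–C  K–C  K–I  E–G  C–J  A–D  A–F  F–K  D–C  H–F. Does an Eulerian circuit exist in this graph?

Degrees: A:2, B:2, C:4, D:4, E:2, F:6, G:2, H:2, I:2, J:2, K:4
Every vertex has even degree and the edges form a single connected piece, so an Eulerian circuit exists.

Yes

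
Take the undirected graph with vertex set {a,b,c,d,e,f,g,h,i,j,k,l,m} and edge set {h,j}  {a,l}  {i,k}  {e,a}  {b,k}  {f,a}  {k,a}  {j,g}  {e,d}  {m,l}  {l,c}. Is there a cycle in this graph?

No

|V| = 13, |E| = 11, number of components = 2.
A forest on 13 vertices with 2 components has exactly 11 edges, which matches — so no cycle.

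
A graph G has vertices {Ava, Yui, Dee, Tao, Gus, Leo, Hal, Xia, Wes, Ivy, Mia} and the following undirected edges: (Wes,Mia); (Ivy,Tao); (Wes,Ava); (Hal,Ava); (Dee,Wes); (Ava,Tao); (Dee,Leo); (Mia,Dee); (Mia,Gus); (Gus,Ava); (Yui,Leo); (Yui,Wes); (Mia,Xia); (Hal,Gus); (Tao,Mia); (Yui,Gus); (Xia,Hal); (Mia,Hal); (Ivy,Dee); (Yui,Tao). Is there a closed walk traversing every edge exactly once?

Degrees: Ava:4, Yui:4, Dee:4, Tao:4, Gus:4, Leo:2, Hal:4, Xia:2, Wes:4, Ivy:2, Mia:6
All degrees are even and the non-isolated vertices are connected — an Eulerian circuit exists.

Yes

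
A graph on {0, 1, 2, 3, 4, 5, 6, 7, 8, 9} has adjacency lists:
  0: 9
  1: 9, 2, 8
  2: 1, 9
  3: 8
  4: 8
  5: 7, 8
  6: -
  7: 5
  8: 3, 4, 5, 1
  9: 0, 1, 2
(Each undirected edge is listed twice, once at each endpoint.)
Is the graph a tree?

No

The graph has 10 vertices and 9 edges.
It splits into 2 components, so it cannot be a tree.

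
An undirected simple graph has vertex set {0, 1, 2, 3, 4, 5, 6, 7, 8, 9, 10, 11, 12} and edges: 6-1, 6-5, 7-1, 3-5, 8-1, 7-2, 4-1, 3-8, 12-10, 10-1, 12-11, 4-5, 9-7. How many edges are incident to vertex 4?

Neighbors of 4: 1, 5.

2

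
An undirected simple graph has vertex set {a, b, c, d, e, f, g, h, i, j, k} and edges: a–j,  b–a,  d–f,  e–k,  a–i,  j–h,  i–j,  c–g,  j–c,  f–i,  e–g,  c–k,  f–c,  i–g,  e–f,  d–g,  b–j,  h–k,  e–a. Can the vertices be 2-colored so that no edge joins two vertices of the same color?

The cycle i-j-a-i has length 3, which is odd, so the graph is not bipartite.

No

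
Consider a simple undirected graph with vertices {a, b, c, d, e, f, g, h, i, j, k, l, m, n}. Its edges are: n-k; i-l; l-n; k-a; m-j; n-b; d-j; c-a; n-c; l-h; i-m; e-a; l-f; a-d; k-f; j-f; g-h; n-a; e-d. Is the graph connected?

A breadth-first search from a visits a, n, c, e, k, d, l, b, f, j, h, i, m, g — all 14 vertices — so the graph is connected.

Yes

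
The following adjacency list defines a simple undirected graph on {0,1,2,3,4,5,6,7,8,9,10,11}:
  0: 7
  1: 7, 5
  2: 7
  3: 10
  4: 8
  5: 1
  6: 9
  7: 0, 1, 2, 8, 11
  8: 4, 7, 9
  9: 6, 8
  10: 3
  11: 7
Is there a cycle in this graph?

The graph has 12 vertices, 10 edges, and 2 connected components.
A forest on 12 vertices with 2 components has exactly 10 edges, which matches — so no cycle.

No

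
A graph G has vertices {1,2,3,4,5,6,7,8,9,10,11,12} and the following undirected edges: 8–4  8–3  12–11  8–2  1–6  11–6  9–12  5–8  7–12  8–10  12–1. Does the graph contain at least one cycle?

Yes

|V| = 12, |E| = 11, number of components = 2.
Since 11 > 12 - 2, a cycle must exist; for instance 1-12-11-6-1.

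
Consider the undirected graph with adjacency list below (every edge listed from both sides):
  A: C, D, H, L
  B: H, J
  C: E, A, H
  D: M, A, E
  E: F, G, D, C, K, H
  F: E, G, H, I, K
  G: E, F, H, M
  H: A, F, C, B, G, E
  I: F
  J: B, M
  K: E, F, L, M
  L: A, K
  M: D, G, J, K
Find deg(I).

1

Neighbors of I: F.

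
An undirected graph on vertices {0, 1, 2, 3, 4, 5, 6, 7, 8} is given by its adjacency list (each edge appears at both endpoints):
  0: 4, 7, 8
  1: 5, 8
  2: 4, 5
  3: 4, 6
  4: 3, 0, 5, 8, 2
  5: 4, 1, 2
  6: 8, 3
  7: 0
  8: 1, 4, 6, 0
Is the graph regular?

Degrees: 0:3, 1:2, 2:2, 3:2, 4:5, 5:3, 6:2, 7:1, 8:4
Vertex 7 has degree 1 while 4 has degree 5, so the graph is not regular.

No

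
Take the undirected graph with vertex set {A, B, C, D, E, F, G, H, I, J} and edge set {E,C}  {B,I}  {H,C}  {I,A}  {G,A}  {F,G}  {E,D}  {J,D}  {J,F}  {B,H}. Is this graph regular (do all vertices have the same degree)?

Yes

Degrees: A:2, B:2, C:2, D:2, E:2, F:2, G:2, H:2, I:2, J:2
Every vertex has degree 2, so the graph is 2-regular.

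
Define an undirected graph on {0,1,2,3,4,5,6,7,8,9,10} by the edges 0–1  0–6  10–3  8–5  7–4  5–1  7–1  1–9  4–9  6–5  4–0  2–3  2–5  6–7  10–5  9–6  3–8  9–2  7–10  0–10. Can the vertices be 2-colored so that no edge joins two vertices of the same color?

Partition the vertices as {1, 2, 4, 6, 8, 10} vs {0, 3, 5, 7, 9}. Each listed edge has one endpoint in each part, so the graph is bipartite.

Yes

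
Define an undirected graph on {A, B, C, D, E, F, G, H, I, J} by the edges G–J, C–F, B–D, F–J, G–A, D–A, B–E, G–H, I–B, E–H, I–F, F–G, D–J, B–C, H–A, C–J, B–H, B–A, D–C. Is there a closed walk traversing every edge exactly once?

Yes

Degrees: A:4, B:6, C:4, D:4, E:2, F:4, G:4, H:4, I:2, J:4
Every vertex has even degree and the edges form a single connected piece, so an Eulerian circuit exists.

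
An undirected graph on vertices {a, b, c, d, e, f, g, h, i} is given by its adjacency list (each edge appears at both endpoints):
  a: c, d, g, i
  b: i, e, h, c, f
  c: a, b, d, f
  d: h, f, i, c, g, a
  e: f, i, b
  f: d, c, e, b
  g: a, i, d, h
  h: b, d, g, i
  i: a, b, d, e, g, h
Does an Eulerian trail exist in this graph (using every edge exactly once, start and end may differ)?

Yes

Degrees: a:4, b:5, c:4, d:6, e:3, f:4, g:4, h:4, i:6
Odd-degree vertices: b, e (2 total).
With 2 odd-degree vertices and all edges in one connected piece, an Eulerian trail exists (from b to e).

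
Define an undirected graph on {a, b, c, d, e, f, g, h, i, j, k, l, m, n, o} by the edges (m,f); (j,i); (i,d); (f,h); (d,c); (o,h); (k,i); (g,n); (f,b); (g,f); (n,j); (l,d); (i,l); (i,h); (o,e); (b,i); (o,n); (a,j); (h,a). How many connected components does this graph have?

Component: {a, b, c, d, e, f, g, h, i, j, k, l, m, n, o}

1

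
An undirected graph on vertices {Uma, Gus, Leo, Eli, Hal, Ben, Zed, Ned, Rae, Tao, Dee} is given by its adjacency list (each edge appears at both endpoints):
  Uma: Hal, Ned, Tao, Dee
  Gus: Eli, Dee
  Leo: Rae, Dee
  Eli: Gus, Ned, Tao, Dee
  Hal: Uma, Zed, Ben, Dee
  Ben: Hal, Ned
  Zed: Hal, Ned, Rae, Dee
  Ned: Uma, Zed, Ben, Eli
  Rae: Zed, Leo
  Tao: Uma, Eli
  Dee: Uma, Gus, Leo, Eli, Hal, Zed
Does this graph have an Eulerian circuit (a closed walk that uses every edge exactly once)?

Yes

Degrees: Uma:4, Gus:2, Leo:2, Eli:4, Hal:4, Ben:2, Zed:4, Ned:4, Rae:2, Tao:2, Dee:6
Every vertex has even degree and the edges form a single connected piece, so an Eulerian circuit exists.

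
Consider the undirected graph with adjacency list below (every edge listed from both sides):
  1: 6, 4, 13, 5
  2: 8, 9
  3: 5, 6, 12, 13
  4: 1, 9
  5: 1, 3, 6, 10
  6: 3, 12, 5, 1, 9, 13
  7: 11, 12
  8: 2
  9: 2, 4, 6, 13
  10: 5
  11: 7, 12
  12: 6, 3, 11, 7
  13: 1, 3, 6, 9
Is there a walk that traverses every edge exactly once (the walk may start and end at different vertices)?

Degrees: 1:4, 2:2, 3:4, 4:2, 5:4, 6:6, 7:2, 8:1, 9:4, 10:1, 11:2, 12:4, 13:4
Odd-degree vertices: 8, 10 (2 total).
With 2 odd-degree vertices and all edges in one connected piece, an Eulerian trail exists (from 8 to 10).

Yes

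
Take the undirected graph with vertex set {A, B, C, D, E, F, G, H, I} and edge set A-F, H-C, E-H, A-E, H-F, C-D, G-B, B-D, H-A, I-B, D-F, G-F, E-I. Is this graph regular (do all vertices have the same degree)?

No

Degrees: A:3, B:3, C:2, D:3, E:3, F:4, G:2, H:4, I:2
Vertex C has degree 2 while F has degree 4, so the graph is not regular.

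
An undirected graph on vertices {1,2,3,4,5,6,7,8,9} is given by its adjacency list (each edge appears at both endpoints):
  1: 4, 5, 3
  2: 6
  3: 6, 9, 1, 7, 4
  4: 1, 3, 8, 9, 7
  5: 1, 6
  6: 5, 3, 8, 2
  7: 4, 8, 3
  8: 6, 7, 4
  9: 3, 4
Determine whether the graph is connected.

A breadth-first search from 1 visits 1, 3, 5, 4, 6, 9, 7, 8, 2 — all 9 vertices — so the graph is connected.

Yes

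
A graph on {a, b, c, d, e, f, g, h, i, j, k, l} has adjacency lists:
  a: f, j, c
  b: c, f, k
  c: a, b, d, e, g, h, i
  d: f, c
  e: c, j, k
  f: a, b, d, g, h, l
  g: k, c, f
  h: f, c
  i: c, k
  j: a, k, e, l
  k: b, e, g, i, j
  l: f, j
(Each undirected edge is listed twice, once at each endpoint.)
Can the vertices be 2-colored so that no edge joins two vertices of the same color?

No

e-k-j-e is an odd cycle (length 3), and a bipartite graph can contain only even cycles.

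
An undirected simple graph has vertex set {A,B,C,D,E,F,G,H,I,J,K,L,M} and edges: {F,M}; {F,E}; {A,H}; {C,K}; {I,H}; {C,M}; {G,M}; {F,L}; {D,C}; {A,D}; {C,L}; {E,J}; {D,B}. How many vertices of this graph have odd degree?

8

Degrees: A:2, B:1, C:4, D:3, E:2, F:3, G:1, H:2, I:1, J:1, K:1, L:2, M:3
Odd-degree vertices: B, D, F, G, I, J, K, M.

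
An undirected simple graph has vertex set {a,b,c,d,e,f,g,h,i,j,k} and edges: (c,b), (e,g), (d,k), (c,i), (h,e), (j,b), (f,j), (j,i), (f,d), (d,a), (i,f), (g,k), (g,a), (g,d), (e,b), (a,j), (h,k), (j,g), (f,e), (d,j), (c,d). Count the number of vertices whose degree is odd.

Degrees: a:3, b:3, c:3, d:6, e:4, f:4, g:5, h:2, i:3, j:6, k:3
Odd-degree vertices: a, b, c, g, i, k.

6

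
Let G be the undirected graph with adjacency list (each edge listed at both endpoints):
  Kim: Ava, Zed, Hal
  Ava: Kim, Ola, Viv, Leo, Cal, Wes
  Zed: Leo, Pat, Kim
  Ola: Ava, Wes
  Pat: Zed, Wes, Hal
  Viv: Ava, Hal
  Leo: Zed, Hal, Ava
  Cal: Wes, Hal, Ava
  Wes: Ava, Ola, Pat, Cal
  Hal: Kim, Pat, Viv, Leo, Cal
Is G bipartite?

No

Ava-Wes-Cal-Ava is an odd cycle (length 3), and a bipartite graph can contain only even cycles.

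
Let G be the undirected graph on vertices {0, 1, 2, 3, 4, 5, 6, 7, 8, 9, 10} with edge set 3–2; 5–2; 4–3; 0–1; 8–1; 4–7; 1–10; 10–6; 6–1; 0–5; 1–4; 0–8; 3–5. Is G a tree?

No

|V| = 11, |E| = 13.
It is not connected, so it is not a tree.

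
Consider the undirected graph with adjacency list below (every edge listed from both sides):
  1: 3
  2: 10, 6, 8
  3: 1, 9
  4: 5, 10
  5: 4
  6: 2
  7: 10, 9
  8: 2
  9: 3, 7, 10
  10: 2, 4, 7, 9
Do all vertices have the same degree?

No

Degrees: 1:1, 2:3, 3:2, 4:2, 5:1, 6:1, 7:2, 8:1, 9:3, 10:4
Degrees are not all equal (e.g. deg(1)=1 but deg(10)=4); not regular.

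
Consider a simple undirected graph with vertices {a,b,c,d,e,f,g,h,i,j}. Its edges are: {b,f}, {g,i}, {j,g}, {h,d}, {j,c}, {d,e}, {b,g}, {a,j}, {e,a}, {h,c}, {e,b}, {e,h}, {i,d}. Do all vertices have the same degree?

Degrees: a:2, b:3, c:2, d:3, e:4, f:1, g:3, h:3, i:2, j:3
Degrees are not all equal (e.g. deg(f)=1 but deg(e)=4); not regular.

No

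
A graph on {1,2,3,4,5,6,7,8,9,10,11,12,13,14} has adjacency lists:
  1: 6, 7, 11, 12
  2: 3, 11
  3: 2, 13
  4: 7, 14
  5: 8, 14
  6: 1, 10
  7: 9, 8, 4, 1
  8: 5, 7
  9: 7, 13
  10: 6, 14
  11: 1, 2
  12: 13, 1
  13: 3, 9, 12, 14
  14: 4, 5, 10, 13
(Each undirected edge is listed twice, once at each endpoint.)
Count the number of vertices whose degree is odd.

0

Degrees: 1:4, 2:2, 3:2, 4:2, 5:2, 6:2, 7:4, 8:2, 9:2, 10:2, 11:2, 12:2, 13:4, 14:4
Odd-degree vertices: none.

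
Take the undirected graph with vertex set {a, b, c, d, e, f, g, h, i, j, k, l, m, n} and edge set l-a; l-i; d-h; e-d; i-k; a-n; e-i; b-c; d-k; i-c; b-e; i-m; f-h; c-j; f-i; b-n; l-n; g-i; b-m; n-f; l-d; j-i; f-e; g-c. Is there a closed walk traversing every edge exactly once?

Yes

Degrees: a:2, b:4, c:4, d:4, e:4, f:4, g:2, h:2, i:8, j:2, k:2, l:4, m:2, n:4
Every vertex has even degree and the edges form a single connected piece, so an Eulerian circuit exists.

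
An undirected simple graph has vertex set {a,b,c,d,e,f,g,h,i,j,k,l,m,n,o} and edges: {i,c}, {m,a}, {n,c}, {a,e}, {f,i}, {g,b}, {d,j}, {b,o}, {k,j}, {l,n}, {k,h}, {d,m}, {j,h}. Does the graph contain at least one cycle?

Yes

|V| = 15, |E| = 13, number of components = 3.
Since 13 > 15 - 3, a cycle must exist; for instance j-h-k-j.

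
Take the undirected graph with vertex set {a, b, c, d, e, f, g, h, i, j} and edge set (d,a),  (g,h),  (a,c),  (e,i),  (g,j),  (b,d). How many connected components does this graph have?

4

Component: {f}
Component: {e, i}
Component: {g, h, j}
Component: {a, b, c, d}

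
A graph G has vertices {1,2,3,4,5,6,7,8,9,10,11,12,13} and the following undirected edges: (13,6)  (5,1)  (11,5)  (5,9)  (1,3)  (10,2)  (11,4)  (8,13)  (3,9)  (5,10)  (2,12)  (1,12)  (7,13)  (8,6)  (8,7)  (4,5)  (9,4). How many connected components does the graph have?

2

Component: {6, 7, 8, 13}
Component: {1, 2, 3, 4, 5, 9, 10, 11, 12}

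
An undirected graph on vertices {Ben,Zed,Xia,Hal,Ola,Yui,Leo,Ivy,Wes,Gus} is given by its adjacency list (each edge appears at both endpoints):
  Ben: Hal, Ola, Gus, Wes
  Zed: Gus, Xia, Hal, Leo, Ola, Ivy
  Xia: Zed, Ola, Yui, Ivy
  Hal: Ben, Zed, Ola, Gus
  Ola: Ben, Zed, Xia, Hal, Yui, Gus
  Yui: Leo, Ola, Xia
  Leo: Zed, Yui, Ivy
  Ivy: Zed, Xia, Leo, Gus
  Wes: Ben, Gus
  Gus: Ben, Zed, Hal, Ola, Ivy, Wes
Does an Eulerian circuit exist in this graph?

Degrees: Ben:4, Zed:6, Xia:4, Hal:4, Ola:6, Yui:3, Leo:3, Ivy:4, Wes:2, Gus:6
Yui, Leo have odd degree; an Eulerian circuit needs every degree to be even, so none exists.

No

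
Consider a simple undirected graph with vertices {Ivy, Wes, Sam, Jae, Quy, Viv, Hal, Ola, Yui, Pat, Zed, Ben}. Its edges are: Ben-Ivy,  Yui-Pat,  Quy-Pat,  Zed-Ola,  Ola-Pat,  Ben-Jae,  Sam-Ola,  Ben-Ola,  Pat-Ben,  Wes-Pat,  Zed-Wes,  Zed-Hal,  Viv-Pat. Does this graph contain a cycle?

Yes

The graph has 12 vertices, 13 edges, and 1 connected component.
Since 13 > 12 - 1, a cycle must exist; for instance Ben-Pat-Wes-Zed-Ola-Ben.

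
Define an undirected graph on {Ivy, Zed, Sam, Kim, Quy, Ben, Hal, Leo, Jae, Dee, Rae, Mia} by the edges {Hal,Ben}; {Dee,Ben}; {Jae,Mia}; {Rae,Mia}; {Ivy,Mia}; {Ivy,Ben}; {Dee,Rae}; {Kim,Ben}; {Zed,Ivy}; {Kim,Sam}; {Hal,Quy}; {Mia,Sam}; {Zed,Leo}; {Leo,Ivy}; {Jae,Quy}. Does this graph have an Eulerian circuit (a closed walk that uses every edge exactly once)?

Yes

Degrees: Ivy:4, Zed:2, Sam:2, Kim:2, Quy:2, Ben:4, Hal:2, Leo:2, Jae:2, Dee:2, Rae:2, Mia:4
All degrees are even and the non-isolated vertices are connected — an Eulerian circuit exists.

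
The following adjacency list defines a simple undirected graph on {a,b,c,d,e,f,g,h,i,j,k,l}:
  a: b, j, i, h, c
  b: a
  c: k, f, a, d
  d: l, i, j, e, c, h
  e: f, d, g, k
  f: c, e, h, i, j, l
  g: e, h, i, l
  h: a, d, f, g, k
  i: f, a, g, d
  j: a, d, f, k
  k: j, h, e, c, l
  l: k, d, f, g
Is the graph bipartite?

Yes

Partition the vertices as {b, c, e, h, i, j, l} vs {a, d, f, g, k}. Each listed edge has one endpoint in each part, so the graph is bipartite.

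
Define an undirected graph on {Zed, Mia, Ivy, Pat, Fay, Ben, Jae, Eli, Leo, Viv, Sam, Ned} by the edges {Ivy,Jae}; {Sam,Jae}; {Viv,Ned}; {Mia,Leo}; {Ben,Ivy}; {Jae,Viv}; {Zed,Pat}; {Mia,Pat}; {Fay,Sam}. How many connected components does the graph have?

3

Component: {Eli}
Component: {Zed, Mia, Pat, Leo}
Component: {Ivy, Fay, Ben, Jae, Viv, Sam, Ned}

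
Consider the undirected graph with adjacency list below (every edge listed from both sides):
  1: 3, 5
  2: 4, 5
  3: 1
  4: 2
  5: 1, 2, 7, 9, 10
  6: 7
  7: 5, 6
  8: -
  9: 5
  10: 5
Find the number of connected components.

Component: {8}
Component: {1, 2, 3, 4, 5, 6, 7, 9, 10}

2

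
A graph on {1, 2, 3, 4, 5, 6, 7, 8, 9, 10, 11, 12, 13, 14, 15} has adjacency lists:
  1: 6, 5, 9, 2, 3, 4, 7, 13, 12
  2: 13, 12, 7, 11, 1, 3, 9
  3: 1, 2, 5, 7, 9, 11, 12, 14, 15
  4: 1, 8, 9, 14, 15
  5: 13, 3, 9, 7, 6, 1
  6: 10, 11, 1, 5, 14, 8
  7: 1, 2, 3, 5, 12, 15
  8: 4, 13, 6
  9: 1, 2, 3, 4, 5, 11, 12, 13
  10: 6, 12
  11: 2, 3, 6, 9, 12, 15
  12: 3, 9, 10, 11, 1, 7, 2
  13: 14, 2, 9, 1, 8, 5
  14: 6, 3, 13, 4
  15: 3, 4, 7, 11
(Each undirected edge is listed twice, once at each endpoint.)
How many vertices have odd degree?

6

Degrees: 1:9, 2:7, 3:9, 4:5, 5:6, 6:6, 7:6, 8:3, 9:8, 10:2, 11:6, 12:7, 13:6, 14:4, 15:4
Odd-degree vertices: 1, 2, 3, 4, 8, 12.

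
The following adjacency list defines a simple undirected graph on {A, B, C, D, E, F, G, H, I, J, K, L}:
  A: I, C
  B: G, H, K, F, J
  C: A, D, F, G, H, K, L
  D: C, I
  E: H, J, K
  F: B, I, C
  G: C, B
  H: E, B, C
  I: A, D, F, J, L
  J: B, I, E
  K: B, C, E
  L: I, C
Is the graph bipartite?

Yes

Partition the vertices as {B, C, E, I} vs {A, D, F, G, H, J, K, L}. Each listed edge has one endpoint in each part, so the graph is bipartite.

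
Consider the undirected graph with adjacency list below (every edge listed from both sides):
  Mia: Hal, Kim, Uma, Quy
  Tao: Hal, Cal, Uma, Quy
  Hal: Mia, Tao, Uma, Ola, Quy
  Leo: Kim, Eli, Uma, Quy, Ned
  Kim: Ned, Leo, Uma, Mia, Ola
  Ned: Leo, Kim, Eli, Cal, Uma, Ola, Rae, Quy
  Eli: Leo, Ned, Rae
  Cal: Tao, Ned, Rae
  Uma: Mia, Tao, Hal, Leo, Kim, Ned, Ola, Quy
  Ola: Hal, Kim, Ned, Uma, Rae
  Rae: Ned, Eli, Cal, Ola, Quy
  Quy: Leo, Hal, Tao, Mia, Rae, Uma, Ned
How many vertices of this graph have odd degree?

Degrees: Mia:4, Tao:4, Hal:5, Leo:5, Kim:5, Ned:8, Eli:3, Cal:3, Uma:8, Ola:5, Rae:5, Quy:7
Odd-degree vertices: Hal, Leo, Kim, Eli, Cal, Ola, Rae, Quy.

8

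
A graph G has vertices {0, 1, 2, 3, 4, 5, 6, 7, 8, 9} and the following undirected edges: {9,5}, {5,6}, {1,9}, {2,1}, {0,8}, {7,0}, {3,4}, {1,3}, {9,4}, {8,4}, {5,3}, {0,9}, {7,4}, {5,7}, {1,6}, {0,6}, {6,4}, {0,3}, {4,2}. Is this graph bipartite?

Color {2, 3, 6, 7, 8, 9} black and {0, 1, 4, 5} white. No edge joins two same-colored vertices, so the graph is bipartite.

Yes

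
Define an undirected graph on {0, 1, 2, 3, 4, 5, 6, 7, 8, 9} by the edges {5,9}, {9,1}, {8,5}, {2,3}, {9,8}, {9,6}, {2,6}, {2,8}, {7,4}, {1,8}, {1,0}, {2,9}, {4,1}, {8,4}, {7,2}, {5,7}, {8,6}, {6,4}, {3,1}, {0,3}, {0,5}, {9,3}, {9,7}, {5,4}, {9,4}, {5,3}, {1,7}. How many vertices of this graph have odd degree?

4

Degrees: 0:3, 1:6, 2:5, 3:5, 4:6, 5:6, 6:4, 7:5, 8:6, 9:8
Odd-degree vertices: 0, 2, 3, 7.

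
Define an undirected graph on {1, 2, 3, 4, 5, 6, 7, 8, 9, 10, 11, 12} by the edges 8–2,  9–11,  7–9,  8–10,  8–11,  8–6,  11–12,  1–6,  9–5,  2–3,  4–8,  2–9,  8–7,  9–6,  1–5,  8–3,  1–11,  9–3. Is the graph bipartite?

The cycle 3-2-8-3 has length 3, which is odd, so the graph is not bipartite.

No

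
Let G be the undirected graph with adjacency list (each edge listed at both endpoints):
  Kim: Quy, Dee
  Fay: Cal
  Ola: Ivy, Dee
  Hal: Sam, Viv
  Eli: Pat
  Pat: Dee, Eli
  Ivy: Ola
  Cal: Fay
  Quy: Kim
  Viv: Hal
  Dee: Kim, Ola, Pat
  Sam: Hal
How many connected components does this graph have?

3

Component: {Fay, Cal}
Component: {Hal, Viv, Sam}
Component: {Kim, Ola, Eli, Pat, Ivy, Quy, Dee}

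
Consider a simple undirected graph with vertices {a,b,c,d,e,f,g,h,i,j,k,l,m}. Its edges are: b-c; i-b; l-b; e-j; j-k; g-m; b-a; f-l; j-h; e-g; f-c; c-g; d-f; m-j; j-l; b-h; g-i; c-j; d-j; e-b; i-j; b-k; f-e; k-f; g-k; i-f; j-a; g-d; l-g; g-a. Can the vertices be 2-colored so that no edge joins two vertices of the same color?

Color {b, f, g, j} black and {a, c, d, e, h, i, k, l, m} white. No edge joins two same-colored vertices, so the graph is bipartite.

Yes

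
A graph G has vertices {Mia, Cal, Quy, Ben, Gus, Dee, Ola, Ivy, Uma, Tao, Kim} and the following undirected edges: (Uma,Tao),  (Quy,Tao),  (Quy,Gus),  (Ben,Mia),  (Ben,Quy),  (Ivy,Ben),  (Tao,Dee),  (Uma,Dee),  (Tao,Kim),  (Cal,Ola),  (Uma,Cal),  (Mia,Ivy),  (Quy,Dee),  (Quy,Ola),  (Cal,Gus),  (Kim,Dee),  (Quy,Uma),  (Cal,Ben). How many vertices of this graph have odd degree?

0

Degrees: Mia:2, Cal:4, Quy:6, Ben:4, Gus:2, Dee:4, Ola:2, Ivy:2, Uma:4, Tao:4, Kim:2
Odd-degree vertices: none.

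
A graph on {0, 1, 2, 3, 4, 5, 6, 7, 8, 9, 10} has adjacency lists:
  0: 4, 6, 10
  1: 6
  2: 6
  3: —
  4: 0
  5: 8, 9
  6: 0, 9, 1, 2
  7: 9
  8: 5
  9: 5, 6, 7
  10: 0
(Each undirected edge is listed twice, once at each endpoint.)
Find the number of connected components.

Component: {3}
Component: {0, 1, 2, 4, 5, 6, 7, 8, 9, 10}

2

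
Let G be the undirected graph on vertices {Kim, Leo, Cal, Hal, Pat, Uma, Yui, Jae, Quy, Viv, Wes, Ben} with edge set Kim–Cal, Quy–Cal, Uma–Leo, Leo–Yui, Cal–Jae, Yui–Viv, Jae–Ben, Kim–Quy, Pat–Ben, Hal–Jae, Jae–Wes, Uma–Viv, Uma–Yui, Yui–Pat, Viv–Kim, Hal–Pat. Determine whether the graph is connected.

Starting from Kim and exploring outward reaches every vertex (Kim, Viv, Cal, Quy, Yui, Uma, Jae, Pat, Leo, Ben, Wes, Hal); the graph is connected.

Yes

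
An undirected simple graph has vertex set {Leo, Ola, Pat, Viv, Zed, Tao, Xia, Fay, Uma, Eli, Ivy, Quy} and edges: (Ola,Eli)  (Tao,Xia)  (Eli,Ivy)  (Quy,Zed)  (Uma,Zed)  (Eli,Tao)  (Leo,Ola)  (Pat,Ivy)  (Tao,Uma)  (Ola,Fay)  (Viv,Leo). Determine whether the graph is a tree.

|V| = 12, |E| = 11.
It is connected with exactly 11 edges, hence acyclic — it is a tree.

Yes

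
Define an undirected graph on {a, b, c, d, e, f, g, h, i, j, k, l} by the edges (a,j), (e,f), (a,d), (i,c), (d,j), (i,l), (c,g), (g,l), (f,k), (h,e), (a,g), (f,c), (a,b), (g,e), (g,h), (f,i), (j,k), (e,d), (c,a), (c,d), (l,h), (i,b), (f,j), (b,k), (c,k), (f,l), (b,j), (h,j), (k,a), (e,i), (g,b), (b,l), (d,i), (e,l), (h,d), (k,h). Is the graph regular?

Yes

Degrees: a:6, b:6, c:6, d:6, e:6, f:6, g:6, h:6, i:6, j:6, k:6, l:6
Every vertex has degree 6, so the graph is 6-regular.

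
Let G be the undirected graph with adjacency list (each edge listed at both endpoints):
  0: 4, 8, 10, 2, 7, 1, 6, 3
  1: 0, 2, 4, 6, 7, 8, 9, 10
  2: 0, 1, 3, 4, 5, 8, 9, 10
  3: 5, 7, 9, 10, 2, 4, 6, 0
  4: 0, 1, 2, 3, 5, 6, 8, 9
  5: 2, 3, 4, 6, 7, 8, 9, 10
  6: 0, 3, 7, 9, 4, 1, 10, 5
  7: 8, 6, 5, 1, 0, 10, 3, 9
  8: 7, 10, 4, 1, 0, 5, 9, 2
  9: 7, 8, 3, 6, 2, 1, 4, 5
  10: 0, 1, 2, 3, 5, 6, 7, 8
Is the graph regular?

Yes

Degrees: 0:8, 1:8, 2:8, 3:8, 4:8, 5:8, 6:8, 7:8, 8:8, 9:8, 10:8
All degrees equal 8; the graph is regular.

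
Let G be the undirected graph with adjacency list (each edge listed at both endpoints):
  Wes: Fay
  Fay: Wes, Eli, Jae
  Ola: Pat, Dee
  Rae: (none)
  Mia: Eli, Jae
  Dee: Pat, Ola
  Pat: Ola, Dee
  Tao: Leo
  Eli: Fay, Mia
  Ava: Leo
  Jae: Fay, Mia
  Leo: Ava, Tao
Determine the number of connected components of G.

4

Component: {Rae}
Component: {Ola, Dee, Pat}
Component: {Tao, Ava, Leo}
Component: {Wes, Fay, Mia, Eli, Jae}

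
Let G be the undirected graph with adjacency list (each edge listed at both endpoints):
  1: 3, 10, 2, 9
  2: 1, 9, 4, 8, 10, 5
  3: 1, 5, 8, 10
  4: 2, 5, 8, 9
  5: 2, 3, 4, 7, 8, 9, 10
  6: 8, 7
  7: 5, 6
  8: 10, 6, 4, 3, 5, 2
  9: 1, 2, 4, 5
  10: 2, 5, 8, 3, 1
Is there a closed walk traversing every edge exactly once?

Degrees: 1:4, 2:6, 3:4, 4:4, 5:7, 6:2, 7:2, 8:6, 9:4, 10:5
Vertices with odd degree: 5, 10. An Eulerian circuit requires all degrees even.

No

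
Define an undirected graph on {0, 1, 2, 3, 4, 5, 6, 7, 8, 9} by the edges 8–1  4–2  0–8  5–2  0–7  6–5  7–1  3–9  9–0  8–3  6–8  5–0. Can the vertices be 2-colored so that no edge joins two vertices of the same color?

Partition the vertices as {4, 5, 7, 8, 9} vs {0, 1, 2, 3, 6}. Each listed edge has one endpoint in each part, so the graph is bipartite.

Yes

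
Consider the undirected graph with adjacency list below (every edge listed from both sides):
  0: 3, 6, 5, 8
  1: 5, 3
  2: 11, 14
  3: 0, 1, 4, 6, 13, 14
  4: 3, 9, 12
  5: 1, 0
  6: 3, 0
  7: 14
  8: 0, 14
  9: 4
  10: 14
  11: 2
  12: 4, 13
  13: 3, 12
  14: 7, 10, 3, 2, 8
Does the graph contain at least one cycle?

Yes

|V| = 15, |E| = 18, number of components = 1.
Since 18 > 15 - 1, a cycle must exist; for instance 3-4-12-13-3.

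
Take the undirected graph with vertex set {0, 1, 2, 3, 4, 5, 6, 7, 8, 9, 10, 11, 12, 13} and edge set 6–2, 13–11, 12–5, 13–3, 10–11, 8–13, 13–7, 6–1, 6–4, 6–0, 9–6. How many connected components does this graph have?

3

Component: {5, 12}
Component: {0, 1, 2, 4, 6, 9}
Component: {3, 7, 8, 10, 11, 13}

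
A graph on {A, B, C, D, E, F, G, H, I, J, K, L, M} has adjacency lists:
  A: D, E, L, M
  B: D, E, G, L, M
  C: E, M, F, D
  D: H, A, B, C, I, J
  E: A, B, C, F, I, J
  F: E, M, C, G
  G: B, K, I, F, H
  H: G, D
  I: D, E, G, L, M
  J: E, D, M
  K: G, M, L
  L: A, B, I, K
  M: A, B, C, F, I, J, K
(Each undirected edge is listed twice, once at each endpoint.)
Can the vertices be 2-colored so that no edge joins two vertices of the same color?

No

The cycle F-C-M-F has length 3, which is odd, so the graph is not bipartite.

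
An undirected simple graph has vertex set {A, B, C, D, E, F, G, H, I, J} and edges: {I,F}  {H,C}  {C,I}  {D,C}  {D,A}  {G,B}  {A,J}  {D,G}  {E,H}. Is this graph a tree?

Yes

The graph has 10 vertices and 9 edges.
It is connected with exactly 9 edges, hence acyclic — it is a tree.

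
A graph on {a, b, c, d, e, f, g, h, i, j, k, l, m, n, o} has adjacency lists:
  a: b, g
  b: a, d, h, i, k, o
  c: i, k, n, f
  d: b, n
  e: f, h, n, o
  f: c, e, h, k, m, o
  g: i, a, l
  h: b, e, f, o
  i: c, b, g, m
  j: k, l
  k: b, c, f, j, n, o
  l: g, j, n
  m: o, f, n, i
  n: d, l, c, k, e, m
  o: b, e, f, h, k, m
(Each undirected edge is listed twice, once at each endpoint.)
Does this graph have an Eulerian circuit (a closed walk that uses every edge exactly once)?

No

Degrees: a:2, b:6, c:4, d:2, e:4, f:6, g:3, h:4, i:4, j:2, k:6, l:3, m:4, n:6, o:6
g, l have odd degree; an Eulerian circuit needs every degree to be even, so none exists.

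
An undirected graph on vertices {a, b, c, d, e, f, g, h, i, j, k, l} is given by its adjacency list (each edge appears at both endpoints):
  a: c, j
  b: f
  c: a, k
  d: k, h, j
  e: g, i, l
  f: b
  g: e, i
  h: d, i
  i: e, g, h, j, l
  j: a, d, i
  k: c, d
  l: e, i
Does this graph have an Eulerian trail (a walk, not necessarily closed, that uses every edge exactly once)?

Degrees: a:2, b:1, c:2, d:3, e:3, f:1, g:2, h:2, i:5, j:3, k:2, l:2
Odd-degree vertices: b, d, e, f, i, j (6 total).
An Eulerian trail requires 0 or 2 odd-degree vertices; here there are 6.

No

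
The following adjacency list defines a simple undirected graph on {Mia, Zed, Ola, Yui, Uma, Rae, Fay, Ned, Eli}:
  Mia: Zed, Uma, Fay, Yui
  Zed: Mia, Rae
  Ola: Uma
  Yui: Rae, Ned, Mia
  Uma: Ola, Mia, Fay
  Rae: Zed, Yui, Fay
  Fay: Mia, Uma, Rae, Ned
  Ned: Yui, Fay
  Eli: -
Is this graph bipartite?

No

The cycle Mia-Uma-Fay-Mia has length 3, which is odd, so the graph is not bipartite.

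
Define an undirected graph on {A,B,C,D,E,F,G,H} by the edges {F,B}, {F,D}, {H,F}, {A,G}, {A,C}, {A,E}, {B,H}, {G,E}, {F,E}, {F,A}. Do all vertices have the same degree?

No

Degrees: A:4, B:2, C:1, D:1, E:3, F:5, G:2, H:2
Vertex C has degree 1 while F has degree 5, so the graph is not regular.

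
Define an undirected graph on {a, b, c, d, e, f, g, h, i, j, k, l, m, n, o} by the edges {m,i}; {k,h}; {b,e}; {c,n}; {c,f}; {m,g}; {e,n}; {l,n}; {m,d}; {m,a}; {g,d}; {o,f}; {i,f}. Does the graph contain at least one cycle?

Yes

|V| = 15, |E| = 13, number of components = 3.
Since 13 > 15 - 3, a cycle must exist; for instance m-d-g-m.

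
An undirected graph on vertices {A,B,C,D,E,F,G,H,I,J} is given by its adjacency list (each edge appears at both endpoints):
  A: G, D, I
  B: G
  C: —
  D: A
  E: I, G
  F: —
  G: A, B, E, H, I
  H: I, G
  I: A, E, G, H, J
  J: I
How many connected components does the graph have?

3

Component: {C}
Component: {F}
Component: {A, B, D, E, G, H, I, J}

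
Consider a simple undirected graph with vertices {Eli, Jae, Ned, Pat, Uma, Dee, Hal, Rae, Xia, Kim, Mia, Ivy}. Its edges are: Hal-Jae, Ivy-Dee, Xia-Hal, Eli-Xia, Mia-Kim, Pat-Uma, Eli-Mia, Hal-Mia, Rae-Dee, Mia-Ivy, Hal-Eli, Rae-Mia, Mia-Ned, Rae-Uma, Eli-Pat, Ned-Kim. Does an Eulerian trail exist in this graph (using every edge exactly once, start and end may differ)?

Yes

Degrees: Eli:4, Jae:1, Ned:2, Pat:2, Uma:2, Dee:2, Hal:4, Rae:3, Xia:2, Kim:2, Mia:6, Ivy:2
Odd-degree vertices: Jae, Rae (2 total).
With 2 odd-degree vertices and all edges in one connected piece, an Eulerian trail exists (from Jae to Rae).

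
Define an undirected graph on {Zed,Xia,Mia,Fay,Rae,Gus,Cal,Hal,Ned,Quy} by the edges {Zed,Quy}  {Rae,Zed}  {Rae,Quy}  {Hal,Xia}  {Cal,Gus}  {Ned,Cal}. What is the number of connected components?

Component: {Mia}
Component: {Fay}
Component: {Xia, Hal}
Component: {Zed, Rae, Quy}
Component: {Gus, Cal, Ned}

5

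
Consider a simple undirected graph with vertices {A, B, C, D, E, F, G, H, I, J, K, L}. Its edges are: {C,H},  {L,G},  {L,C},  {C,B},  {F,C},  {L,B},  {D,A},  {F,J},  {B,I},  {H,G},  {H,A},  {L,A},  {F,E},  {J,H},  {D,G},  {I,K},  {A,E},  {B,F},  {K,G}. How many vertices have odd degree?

Degrees: A:4, B:4, C:4, D:2, E:2, F:4, G:4, H:4, I:2, J:2, K:2, L:4
Odd-degree vertices: none.

0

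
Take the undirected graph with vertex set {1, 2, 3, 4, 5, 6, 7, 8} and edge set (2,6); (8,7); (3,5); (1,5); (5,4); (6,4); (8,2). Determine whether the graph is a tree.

Yes

|V| = 8, |E| = 7.
Connected and |E| = |V| - 1, which characterizes a tree.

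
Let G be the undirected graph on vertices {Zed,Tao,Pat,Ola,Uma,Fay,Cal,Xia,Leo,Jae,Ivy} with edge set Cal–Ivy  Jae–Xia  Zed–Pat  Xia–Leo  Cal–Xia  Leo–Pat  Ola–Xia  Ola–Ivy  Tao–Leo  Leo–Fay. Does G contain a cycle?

Yes

|V| = 11, |E| = 10, number of components = 2.
One cycle is Xia-Cal-Ivy-Ola-Xia.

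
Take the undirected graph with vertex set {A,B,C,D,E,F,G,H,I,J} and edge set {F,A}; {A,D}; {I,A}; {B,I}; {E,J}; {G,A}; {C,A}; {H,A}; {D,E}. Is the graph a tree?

|V| = 10, |E| = 9.
It is connected with exactly 9 edges, hence acyclic — it is a tree.

Yes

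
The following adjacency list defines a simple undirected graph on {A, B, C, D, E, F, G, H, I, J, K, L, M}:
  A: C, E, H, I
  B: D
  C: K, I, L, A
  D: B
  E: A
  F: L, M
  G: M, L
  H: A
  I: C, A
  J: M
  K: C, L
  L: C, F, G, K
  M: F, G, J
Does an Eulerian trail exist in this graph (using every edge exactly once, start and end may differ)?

No

Degrees: A:4, B:1, C:4, D:1, E:1, F:2, G:2, H:1, I:2, J:1, K:2, L:4, M:3
Odd-degree vertices: B, D, E, H, J, M (6 total).
With 6 odd-degree vertices (more than two), no single trail can use every edge.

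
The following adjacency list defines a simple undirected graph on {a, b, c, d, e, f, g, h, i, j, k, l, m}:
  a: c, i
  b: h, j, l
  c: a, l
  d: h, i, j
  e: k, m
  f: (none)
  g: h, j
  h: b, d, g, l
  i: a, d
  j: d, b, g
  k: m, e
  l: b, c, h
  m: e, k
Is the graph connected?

No

Component: {f}
Component: {e, k, m}
Component: {a, b, c, d, g, h, i, j, l}
There are 3 separate components, so the graph is not connected.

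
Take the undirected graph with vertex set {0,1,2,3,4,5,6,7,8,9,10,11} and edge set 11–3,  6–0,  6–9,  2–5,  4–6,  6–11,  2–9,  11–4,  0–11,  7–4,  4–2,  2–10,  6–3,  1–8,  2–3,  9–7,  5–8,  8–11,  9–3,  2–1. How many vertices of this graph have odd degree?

4

Degrees: 0:2, 1:2, 2:6, 3:4, 4:4, 5:2, 6:5, 7:2, 8:3, 9:4, 10:1, 11:5
Odd-degree vertices: 6, 8, 10, 11.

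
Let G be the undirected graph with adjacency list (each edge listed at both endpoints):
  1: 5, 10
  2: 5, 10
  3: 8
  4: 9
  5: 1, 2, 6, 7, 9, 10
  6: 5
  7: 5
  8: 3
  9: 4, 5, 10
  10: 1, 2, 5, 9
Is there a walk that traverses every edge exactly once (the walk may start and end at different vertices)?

Degrees: 1:2, 2:2, 3:1, 4:1, 5:6, 6:1, 7:1, 8:1, 9:3, 10:4
Odd-degree vertices: 3, 4, 6, 7, 8, 9 (6 total).
With 6 odd-degree vertices (more than two), no single trail can use every edge.

No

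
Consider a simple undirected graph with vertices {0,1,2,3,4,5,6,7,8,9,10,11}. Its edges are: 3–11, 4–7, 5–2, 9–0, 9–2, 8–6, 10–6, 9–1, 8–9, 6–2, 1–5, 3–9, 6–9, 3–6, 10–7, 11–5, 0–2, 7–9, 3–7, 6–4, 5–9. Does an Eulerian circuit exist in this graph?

Degrees: 0:2, 1:2, 2:4, 3:4, 4:2, 5:4, 6:6, 7:4, 8:2, 9:8, 10:2, 11:2
All degrees are even and the non-isolated vertices are connected — an Eulerian circuit exists.

Yes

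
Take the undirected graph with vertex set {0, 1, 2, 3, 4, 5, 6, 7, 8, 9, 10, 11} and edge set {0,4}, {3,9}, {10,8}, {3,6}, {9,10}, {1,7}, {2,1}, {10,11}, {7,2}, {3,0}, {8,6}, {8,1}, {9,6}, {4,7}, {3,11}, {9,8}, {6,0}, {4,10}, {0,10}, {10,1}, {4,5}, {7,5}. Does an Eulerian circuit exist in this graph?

Yes

Degrees: 0:4, 1:4, 2:2, 3:4, 4:4, 5:2, 6:4, 7:4, 8:4, 9:4, 10:6, 11:2
Every vertex has even degree and the edges form a single connected piece, so an Eulerian circuit exists.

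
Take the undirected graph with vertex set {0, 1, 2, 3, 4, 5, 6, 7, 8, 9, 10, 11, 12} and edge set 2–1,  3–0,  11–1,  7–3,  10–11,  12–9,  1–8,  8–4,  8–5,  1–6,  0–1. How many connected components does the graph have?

Component: {9, 12}
Component: {0, 1, 2, 3, 4, 5, 6, 7, 8, 10, 11}

2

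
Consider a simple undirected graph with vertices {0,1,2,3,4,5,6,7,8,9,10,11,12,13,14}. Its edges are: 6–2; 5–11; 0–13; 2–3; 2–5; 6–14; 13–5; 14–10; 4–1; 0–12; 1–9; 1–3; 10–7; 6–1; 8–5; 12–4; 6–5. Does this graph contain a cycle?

|V| = 15, |E| = 17, number of components = 1.
Since 17 > 15 - 1, a cycle must exist; for instance 0-13-5-6-1-4-12-0.

Yes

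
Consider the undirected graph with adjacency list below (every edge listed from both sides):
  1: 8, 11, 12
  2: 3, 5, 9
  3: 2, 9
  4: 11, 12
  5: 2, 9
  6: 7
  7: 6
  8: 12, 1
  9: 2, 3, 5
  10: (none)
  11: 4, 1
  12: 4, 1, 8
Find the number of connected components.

Component: {10}
Component: {6, 7}
Component: {2, 3, 5, 9}
Component: {1, 4, 8, 11, 12}

4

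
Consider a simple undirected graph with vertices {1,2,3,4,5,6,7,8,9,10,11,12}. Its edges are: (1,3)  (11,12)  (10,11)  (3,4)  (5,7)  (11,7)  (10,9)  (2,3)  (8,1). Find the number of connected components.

Component: {6}
Component: {1, 2, 3, 4, 8}
Component: {5, 7, 9, 10, 11, 12}

3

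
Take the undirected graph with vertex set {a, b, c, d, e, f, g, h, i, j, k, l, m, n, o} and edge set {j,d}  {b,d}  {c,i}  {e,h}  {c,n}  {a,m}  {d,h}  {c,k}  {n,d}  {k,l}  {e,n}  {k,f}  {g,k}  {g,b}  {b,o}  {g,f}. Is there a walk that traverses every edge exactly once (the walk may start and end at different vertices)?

No

Degrees: a:1, b:3, c:3, d:4, e:2, f:2, g:3, h:2, i:1, j:1, k:4, l:1, m:1, n:3, o:1
Odd-degree vertices: a, b, c, g, i, j, l, m, n, o (10 total).
With 10 odd-degree vertices (more than two), no single trail can use every edge.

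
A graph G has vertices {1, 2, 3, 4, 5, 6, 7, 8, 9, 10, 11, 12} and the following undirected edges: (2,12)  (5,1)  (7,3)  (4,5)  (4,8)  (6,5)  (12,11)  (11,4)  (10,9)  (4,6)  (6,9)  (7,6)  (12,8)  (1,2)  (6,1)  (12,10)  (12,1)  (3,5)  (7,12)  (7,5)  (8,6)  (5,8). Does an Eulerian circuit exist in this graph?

Degrees: 1:4, 2:2, 3:2, 4:4, 5:6, 6:6, 7:4, 8:4, 9:2, 10:2, 11:2, 12:6
All degrees are even and the non-isolated vertices are connected — an Eulerian circuit exists.

Yes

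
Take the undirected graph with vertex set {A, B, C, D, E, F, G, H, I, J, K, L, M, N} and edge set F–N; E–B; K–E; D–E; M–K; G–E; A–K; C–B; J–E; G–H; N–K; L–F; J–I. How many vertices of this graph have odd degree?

Degrees: A:1, B:2, C:1, D:1, E:5, F:2, G:2, H:1, I:1, J:2, K:4, L:1, M:1, N:2
Odd-degree vertices: A, C, D, E, H, I, L, M.

8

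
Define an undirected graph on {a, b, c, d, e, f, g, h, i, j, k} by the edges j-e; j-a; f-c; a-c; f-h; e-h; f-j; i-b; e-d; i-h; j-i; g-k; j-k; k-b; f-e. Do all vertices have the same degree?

Degrees: a:2, b:2, c:2, d:1, e:4, f:4, g:1, h:3, i:3, j:5, k:3
Vertex d has degree 1 while j has degree 5, so the graph is not regular.

No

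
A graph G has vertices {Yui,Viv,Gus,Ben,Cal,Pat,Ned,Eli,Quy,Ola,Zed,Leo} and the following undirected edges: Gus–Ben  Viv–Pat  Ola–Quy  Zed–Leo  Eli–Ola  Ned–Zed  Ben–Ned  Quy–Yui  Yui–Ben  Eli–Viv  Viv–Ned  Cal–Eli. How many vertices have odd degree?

Degrees: Yui:2, Viv:3, Gus:1, Ben:3, Cal:1, Pat:1, Ned:3, Eli:3, Quy:2, Ola:2, Zed:2, Leo:1
Odd-degree vertices: Viv, Gus, Ben, Cal, Pat, Ned, Eli, Leo.

8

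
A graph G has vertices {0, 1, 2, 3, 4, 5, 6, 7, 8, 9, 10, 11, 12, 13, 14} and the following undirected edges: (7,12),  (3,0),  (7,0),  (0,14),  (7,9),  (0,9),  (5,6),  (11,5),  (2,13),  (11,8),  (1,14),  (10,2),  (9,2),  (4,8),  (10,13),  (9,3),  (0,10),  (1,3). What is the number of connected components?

Component: {4, 5, 6, 8, 11}
Component: {0, 1, 2, 3, 7, 9, 10, 12, 13, 14}

2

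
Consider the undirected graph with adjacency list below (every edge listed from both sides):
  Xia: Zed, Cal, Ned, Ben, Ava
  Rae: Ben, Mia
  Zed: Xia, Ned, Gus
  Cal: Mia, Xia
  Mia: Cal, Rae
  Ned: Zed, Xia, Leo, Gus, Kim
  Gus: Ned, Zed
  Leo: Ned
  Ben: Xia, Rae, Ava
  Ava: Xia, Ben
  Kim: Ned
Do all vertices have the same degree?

Degrees: Xia:5, Rae:2, Zed:3, Cal:2, Mia:2, Ned:5, Gus:2, Leo:1, Ben:3, Ava:2, Kim:1
Degrees are not all equal (e.g. deg(Leo)=1 but deg(Xia)=5); not regular.

No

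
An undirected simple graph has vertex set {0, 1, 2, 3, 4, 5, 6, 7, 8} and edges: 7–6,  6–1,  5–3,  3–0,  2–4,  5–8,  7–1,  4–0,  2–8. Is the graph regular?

Yes

Degrees: 0:2, 1:2, 2:2, 3:2, 4:2, 5:2, 6:2, 7:2, 8:2
Every vertex has degree 2, so the graph is 2-regular.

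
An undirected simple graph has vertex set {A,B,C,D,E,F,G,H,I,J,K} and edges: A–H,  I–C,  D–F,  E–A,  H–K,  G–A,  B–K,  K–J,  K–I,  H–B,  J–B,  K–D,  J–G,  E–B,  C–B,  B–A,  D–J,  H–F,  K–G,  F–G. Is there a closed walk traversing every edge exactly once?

Degrees: A:4, B:6, C:2, D:3, E:2, F:3, G:4, H:4, I:2, J:4, K:6
D, F have odd degree; an Eulerian circuit needs every degree to be even, so none exists.

No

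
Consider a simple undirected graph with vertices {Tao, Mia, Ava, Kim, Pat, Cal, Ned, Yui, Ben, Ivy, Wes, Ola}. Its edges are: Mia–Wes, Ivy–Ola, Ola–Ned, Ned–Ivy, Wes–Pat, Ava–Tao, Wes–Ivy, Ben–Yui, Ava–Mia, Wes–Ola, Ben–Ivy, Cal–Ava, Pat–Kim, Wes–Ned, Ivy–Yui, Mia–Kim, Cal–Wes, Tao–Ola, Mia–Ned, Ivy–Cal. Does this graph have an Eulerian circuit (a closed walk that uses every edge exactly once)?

Degrees: Tao:2, Mia:4, Ava:3, Kim:2, Pat:2, Cal:3, Ned:4, Yui:2, Ben:2, Ivy:6, Wes:6, Ola:4
Ava, Cal have odd degree; an Eulerian circuit needs every degree to be even, so none exists.

No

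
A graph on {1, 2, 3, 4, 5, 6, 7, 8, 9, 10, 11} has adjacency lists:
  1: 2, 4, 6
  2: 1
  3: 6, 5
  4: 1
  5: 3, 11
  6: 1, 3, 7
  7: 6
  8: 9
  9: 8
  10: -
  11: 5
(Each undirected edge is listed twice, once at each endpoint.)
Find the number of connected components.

3

Component: {10}
Component: {8, 9}
Component: {1, 2, 3, 4, 5, 6, 7, 11}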